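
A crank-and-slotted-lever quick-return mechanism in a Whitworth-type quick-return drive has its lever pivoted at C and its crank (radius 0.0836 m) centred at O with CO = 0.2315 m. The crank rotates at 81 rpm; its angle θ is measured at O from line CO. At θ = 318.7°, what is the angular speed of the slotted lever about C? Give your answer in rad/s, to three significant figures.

ω = 8.482 rad/s (from 81 rpm).
Crank pin A relative to C: A = (d + r cosθ, r sinθ); lever angle φ = atan2(r sinθ, d + r cosθ).
Differentiating tanφ: φ̇ = rω(d cosθ + r)/(d² + r² + 2dr cosθ).
d² + r² + 2dr cosθ = |CA|² = 0.0896602 m²;  d cosθ + r = +0.25752 m.
|ω_lever| = |0.0836·8.482·+0.25752| / 0.0896602 = 2.0367 rad/s.

2.04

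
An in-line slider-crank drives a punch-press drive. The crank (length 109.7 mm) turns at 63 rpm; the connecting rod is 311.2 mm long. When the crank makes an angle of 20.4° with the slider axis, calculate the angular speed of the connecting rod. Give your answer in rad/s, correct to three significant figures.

2.20

ω = 6.597 rad/s (converted from 63 rpm).
The rod makes angle φ with the slider axis where L sinφ = r sinθ; differentiating, L cosφ·φ̇ = r ω cosθ.
L cosφ = √(L² − r² sin²θ) = 0.30884 m.
|ω_rod| = r ω |cosθ| / √(L² − r² sin²θ) = 0.1097·6.597·0.93728/0.30884 = 2.1964 rad/s.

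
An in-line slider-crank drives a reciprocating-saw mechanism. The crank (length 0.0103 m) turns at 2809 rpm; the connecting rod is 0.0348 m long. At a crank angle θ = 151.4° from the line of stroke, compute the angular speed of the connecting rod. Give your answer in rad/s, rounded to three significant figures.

ω = 294.2 rad/s (converted from 2809 rpm).
The rod makes angle φ with the slider axis where L sinφ = r sinθ; differentiating, L cosφ·φ̇ = r ω cosθ.
L cosφ = √(L² − r² sin²θ) = 0.034449 m.
|ω_rod| = r ω |cosθ| / √(L² − r² sin²θ) = 0.0103·294.2·0.87798/0.034449 = 77.22 rad/s.

77.2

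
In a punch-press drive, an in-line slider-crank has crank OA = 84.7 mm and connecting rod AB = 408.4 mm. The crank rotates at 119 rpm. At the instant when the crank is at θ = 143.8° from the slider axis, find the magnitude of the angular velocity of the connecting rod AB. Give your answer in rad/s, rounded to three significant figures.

ω = 12.46 rad/s (converted from 119 rpm).
The rod makes angle φ with the slider axis where L sinφ = r sinθ; differentiating, L cosφ·φ̇ = r ω cosθ.
L cosφ = √(L² − r² sin²θ) = 0.40532 m.
|ω_rod| = r ω |cosθ| / √(L² − r² sin²θ) = 0.0847·12.46·0.80696/0.40532 = 2.1014 rad/s.

2.10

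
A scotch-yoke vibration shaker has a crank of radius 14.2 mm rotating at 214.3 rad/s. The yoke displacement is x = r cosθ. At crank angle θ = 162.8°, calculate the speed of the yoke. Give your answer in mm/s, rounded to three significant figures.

ω = 214.3 rad/s
x = r cosθ ⇒ ẋ = −rω sinθ.
|v| = rω|sinθ| = 0.0142·214.3·|sin 162.8°| = 0.89986 m/s = 899.86 mm/s.

900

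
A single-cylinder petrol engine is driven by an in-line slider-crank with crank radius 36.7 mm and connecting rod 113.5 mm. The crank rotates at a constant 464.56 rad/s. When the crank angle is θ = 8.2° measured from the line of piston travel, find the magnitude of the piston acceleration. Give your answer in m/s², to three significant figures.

10300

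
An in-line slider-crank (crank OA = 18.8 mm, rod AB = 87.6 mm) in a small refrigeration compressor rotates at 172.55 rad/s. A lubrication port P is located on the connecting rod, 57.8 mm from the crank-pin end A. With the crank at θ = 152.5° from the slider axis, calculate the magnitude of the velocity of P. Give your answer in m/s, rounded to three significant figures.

1.63

ω = 172.6 rad/s.  Crank-pin speed |V_A| = rω = 3.2439 m/s, perpendicular to OA.
Rod angle: sinφ = −(r/L) sinθ ⇒ φ = -5.687°; ω_rod = −rω cosθ/√(L²−r²sin²θ) = +33.01 rad/s.
V_P = V_A + ω_rod × AP, with AP = 0.0578 m along the rod.
Components: V_Px = −rω sinθ − a·ω_rod·sinφ = -1.3088 m/s;  V_Py = rω cosθ + a·ω_rod·cosφ = -0.97884 m/s.
|V_P| = √(V_Px² + V_Py²) = 1.6344 m/s.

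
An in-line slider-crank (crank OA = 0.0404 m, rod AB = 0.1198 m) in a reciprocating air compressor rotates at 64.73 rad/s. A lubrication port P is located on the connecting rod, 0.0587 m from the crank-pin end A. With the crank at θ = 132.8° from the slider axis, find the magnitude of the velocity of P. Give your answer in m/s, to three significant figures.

1.92

ω = 64.73 rad/s.  Crank-pin speed |V_A| = rω = 2.6151 m/s, perpendicular to OA.
Rod angle: sinφ = −(r/L) sinθ ⇒ φ = -14.326°; ω_rod = −rω cosθ/√(L²−r²sin²θ) = +15.307 rad/s.
V_P = V_A + ω_rod × AP, with AP = 0.0587 m along the rod.
Components: V_Px = −rω sinθ − a·ω_rod·sinφ = -1.6964 m/s;  V_Py = rω cosθ + a·ω_rod·cosφ = -0.9062 m/s.
|V_P| = √(V_Px² + V_Py²) = 1.9233 m/s.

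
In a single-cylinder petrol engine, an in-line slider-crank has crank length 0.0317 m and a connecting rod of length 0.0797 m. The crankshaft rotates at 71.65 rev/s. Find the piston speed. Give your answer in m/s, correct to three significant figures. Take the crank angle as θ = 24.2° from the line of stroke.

8.00

ω = 2π·71.7 = 450.2 rad/s
For an in-line slider-crank, x = r cosθ + √(L² − r² sin²θ), so v = −rω sinθ·[1 + r cosθ/√(L² − r² sin²θ)].
With r = 0.0317 m, L = 0.0797 m, θ = 24.2°: √(L² − r² sin²θ) = 0.078634 m.
v = −0.0317·450.2·0.40992·[1 + 0.0317·0.91212/0.078634] = -8.0011 m/s.
|v| = 8.0011 m/s.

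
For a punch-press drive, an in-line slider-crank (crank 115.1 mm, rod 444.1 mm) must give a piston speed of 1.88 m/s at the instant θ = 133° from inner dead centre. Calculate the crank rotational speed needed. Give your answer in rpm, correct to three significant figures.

For an in-line slider-crank, |v_piston| = rω|sinθ|·[1 + r cosθ/√(L² − r² sin²θ)].
With r = 0.1151 m, L = 0.4441 m, θ = 133°: the bracketed kinematic factor |dx/dθ| = 0.069025 m.
ω = v/|dx/dθ| = 1.88/0.069025 = 27.237 rad/s.
N = 60ω/(2π) = 260.09 rpm.

260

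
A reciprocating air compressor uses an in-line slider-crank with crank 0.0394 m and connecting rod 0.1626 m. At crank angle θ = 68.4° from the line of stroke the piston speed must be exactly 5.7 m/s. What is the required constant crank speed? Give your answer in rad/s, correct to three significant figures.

For an in-line slider-crank, |v_piston| = rω|sinθ|·[1 + r cosθ/√(L² − r² sin²θ)].
With r = 0.0394 m, L = 0.1626 m, θ = 68.4°: the bracketed kinematic factor |dx/dθ| = 0.039987 m.
ω = v/|dx/dθ| = 5.7/0.039987 = 142.55 rad/s.

143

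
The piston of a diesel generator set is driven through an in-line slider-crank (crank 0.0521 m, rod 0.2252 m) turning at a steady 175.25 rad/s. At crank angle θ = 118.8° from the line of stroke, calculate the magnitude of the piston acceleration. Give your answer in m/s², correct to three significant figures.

ω = 175.2 rad/s
x(θ) = r cosθ + √(L² − r² sin²θ); with ω constant, a = ω²·d²x/dθ².
d²x/dθ² = −r cosθ − r²(cos2θ)/√u − r⁴ sin²2θ/(4u^{3/2}),  u = L² − r² sin²θ = 0.0486306 m².
Substituting r = 0.0521 m, L = 0.2252 m, θ = 118.8°: d²x/dθ² = +0.031572 m.
a = ω²·d²x/dθ² = (175.2)²·(+0.031572) = +969.67 m/s²;  |a| = 969.67 m/s².

970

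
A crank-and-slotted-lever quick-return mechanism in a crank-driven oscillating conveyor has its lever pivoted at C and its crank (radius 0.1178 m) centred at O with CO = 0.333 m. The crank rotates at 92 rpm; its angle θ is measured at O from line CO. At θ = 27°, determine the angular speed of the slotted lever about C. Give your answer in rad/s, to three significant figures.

ω = 9.634 rad/s (from 92 rpm).
Crank pin A relative to C: A = (d + r cosθ, r sinθ); lever angle φ = atan2(r sinθ, d + r cosθ).
Differentiating tanφ: φ̇ = rω(d cosθ + r)/(d² + r² + 2dr cosθ).
d² + r² + 2dr cosθ = |CA|² = 0.19467 m²;  d cosθ + r = +0.41451 m.
|ω_lever| = |0.1178·9.634·+0.41451| / 0.19467 = 2.4165 rad/s.

2.42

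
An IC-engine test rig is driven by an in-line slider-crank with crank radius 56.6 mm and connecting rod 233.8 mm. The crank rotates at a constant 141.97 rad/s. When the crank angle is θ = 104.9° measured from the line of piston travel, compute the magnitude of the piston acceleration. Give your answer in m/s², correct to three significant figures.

ω = 142 rad/s
x(θ) = r cosθ + √(L² − r² sin²θ); with ω constant, a = ω²·d²x/dθ².
d²x/dθ² = −r cosθ − r²(cos2θ)/√u − r⁴ sin²2θ/(4u^{3/2}),  u = L² − r² sin²θ = 0.0516707 m².
Substituting r = 0.0566 m, L = 0.2338 m, θ = 104.9°: d²x/dθ² = +0.026729 m.
a = ω²·d²x/dθ² = (142)²·(+0.026729) = +538.74 m/s²;  |a| = 538.74 m/s².

539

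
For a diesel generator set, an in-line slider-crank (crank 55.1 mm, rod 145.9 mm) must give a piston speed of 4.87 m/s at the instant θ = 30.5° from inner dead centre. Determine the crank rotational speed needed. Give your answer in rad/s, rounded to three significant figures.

131

For an in-line slider-crank, |v_piston| = rω|sinθ|·[1 + r cosθ/√(L² − r² sin²θ)].
With r = 0.0551 m, L = 0.1459 m, θ = 30.5°: the bracketed kinematic factor |dx/dθ| = 0.037237 m.
ω = v/|dx/dθ| = 4.87/0.037237 = 130.78 rad/s.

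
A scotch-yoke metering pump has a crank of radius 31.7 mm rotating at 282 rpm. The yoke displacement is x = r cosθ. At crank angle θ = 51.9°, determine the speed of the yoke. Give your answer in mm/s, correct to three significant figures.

737

ω = 29.53 rad/s (from 282 rpm).
x = r cosθ ⇒ ẋ = −rω sinθ.
|v| = rω|sinθ| = 0.0317·29.53·|sin 51.9°| = 0.73667 m/s = 736.67 mm/s.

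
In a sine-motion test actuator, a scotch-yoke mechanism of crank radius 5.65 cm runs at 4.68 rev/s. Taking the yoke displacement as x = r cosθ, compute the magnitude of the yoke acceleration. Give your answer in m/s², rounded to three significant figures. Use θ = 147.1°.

ω = 29.41 rad/s (from 4.68 rev/s).
x = r cosθ ⇒ ẍ = −rω² cosθ (ω constant).
|a| = rω²|cosθ| = 0.0565·(29.41)²·|cos 147.1°| = 41.019 m/s².

41.0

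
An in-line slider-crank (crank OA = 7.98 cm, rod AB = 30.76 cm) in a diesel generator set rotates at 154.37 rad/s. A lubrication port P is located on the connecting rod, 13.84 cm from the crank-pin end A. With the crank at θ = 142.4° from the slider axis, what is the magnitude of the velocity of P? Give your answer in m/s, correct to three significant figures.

8.67

ω = 154.4 rad/s.  Crank-pin speed |V_A| = rω = 12.319 m/s, perpendicular to OA.
Rod angle: sinφ = −(r/L) sinθ ⇒ φ = -9.108°; ω_rod = −rω cosθ/√(L²−r²sin²θ) = +32.135 rad/s.
V_P = V_A + ω_rod × AP, with AP = 0.1384 m along the rod.
Components: V_Px = −rω sinθ − a·ω_rod·sinφ = -6.8122 m/s;  V_Py = rω cosθ + a·ω_rod·cosφ = -5.3686 m/s.
|V_P| = √(V_Px² + V_Py²) = 8.6735 m/s.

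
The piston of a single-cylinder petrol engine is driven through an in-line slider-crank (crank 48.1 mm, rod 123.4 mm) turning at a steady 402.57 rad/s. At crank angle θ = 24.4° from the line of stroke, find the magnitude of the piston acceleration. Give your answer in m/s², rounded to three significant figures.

9190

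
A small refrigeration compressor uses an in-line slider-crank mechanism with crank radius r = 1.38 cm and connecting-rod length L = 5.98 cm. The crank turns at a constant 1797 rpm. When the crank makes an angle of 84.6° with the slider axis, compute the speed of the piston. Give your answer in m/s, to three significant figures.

ω = 2π·1797/60 = 188.2 rad/s
For an in-line slider-crank, x = r cosθ + √(L² − r² sin²θ), so v = −rω sinθ·[1 + r cosθ/√(L² − r² sin²θ)].
With r = 0.0138 m, L = 0.0598 m, θ = 84.6°: √(L² − r² sin²θ) = 0.0582 m.
v = −0.0138·188.2·0.99556·[1 + 0.0138·0.09411/0.0582] = -2.6431 m/s.
|v| = 2.6431 m/s.

2.64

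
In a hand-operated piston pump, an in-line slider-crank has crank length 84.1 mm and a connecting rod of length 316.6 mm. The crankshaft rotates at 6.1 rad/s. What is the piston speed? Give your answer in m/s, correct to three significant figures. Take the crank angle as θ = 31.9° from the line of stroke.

0.333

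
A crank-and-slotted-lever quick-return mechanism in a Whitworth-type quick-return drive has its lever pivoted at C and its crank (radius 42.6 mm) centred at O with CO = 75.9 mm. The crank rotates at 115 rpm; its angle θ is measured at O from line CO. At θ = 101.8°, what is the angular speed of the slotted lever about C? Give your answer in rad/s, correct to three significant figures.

ω = 12.04 rad/s (from 115 rpm).
Crank pin A relative to C: A = (d + r cosθ, r sinθ); lever angle φ = atan2(r sinθ, d + r cosθ).
Differentiating tanφ: φ̇ = rω(d cosθ + r)/(d² + r² + 2dr cosθ).
d² + r² + 2dr cosθ = |CA|² = 0.00625316 m²;  d cosθ + r = +0.027079 m.
|ω_lever| = |0.0426·12.04·+0.027079| / 0.00625316 = 2.2216 rad/s.

2.22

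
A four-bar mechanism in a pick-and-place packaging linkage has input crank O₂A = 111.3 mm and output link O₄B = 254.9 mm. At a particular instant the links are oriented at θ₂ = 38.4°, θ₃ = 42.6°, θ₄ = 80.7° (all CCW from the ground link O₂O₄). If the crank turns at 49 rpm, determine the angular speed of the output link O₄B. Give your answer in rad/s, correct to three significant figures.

0.266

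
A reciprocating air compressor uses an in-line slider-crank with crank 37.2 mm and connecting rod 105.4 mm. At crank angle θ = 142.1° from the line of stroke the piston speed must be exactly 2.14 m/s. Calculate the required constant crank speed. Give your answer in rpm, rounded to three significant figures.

1250

For an in-line slider-crank, |v_piston| = rω|sinθ|·[1 + r cosθ/√(L² − r² sin²θ)].
With r = 0.0372 m, L = 0.1054 m, θ = 142.1°: the bracketed kinematic factor |dx/dθ| = 0.016332 m.
ω = v/|dx/dθ| = 2.14/0.016332 = 131.03 rad/s.
N = 60ω/(2π) = 1251.2 rpm.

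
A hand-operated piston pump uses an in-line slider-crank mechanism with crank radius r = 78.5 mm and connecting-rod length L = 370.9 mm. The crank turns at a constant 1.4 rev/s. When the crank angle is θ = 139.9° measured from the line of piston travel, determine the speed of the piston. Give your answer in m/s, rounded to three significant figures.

ω = 2π·1.4 = 8.796 rad/s
For an in-line slider-crank, x = r cosθ + √(L² − r² sin²θ), so v = −rω sinθ·[1 + r cosθ/√(L² − r² sin²θ)].
With r = 0.0785 m, L = 0.3709 m, θ = 139.9°: √(L² − r² sin²θ) = 0.36744 m.
v = −0.0785·8.796·0.64412·[1 + 0.0785·-0.76492/0.36744] = -0.3721 m/s.
|v| = 0.3721 m/s.

0.372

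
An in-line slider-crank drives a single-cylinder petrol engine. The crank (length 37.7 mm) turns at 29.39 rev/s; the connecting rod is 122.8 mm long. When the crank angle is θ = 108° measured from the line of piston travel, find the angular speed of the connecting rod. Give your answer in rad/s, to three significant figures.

ω = 184.7 rad/s (converted from 29.39 rev/s).
The rod makes angle φ with the slider axis where L sinφ = r sinθ; differentiating, L cosφ·φ̇ = r ω cosθ.
L cosφ = √(L² − r² sin²θ) = 0.11745 m.
|ω_rod| = r ω |cosθ| / √(L² − r² sin²θ) = 0.0377·184.7·0.30902/0.11745 = 18.317 rad/s.

18.3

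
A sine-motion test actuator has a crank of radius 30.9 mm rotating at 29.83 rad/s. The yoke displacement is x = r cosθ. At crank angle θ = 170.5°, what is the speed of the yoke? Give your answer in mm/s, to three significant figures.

152

ω = 29.83 rad/s
x = r cosθ ⇒ ẋ = −rω sinθ.
|v| = rω|sinθ| = 0.0309·29.83·|sin 170.5°| = 0.15213 m/s = 152.13 mm/s.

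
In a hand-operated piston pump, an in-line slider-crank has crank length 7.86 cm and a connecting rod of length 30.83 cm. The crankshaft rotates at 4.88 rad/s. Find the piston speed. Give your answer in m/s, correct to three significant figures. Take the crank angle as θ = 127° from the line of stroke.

0.258

ω = 4.88 rad/s
For an in-line slider-crank, x = r cosθ + √(L² − r² sin²θ), so v = −rω sinθ·[1 + r cosθ/√(L² − r² sin²θ)].
With r = 0.0786 m, L = 0.3083 m, θ = 127°: √(L² − r² sin²θ) = 0.30184 m.
v = −0.0786·4.88·0.79864·[1 + 0.0786·-0.60182/0.30184] = -0.25832 m/s.
|v| = 0.25832 m/s.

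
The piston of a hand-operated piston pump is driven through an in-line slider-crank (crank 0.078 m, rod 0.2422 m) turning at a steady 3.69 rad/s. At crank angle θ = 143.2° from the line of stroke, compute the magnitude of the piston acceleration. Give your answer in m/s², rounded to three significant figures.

0.743

ω = 3.69 rad/s
x(θ) = r cosθ + √(L² − r² sin²θ); with ω constant, a = ω²·d²x/dθ².
d²x/dθ² = −r cosθ − r²(cos2θ)/√u − r⁴ sin²2θ/(4u^{3/2}),  u = L² − r² sin²θ = 0.0564777 m².
Substituting r = 0.078 m, L = 0.2422 m, θ = 143.2°: d²x/dθ² = +0.054594 m.
a = ω²·d²x/dθ² = (3.69)²·(+0.054594) = +0.74336 m/s²;  |a| = 0.74336 m/s².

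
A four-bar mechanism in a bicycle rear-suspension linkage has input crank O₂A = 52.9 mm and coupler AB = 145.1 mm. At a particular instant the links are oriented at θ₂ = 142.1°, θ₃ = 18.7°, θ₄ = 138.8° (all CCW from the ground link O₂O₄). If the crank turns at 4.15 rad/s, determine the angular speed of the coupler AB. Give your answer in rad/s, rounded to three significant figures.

ω₂ = 4.15 rad/s
Differentiating the loop-closure r₂e^{iθ₂}+r₃e^{iθ₃}=r₁+r₄e^{iθ₄} gives r₂ω₂e^{iθ₂}+r₃ω₃e^{iθ₃}=r₄ω₄e^{iθ₄}.
Eliminating the other unknown: ω₃ = r₂ω₂ sin(θ₄−θ₂) / [r₃ sin(θ₃−θ₄)].
Numerator sine = -0.05756; denominator sine = -0.86515.
Result = 0.0529·4.15·(-0.05756) / (0.1451·(-0.86515)) = +0.10067 rad/s; magnitude 0.10067 rad/s.

0.101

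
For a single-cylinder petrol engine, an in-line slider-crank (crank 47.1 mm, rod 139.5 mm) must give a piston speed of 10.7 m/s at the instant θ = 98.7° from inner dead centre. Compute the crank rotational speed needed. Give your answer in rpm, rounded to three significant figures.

2320

For an in-line slider-crank, |v_piston| = rω|sinθ|·[1 + r cosθ/√(L² − r² sin²θ)].
With r = 0.0471 m, L = 0.1395 m, θ = 98.7°: the bracketed kinematic factor |dx/dθ| = 0.044036 m.
ω = v/|dx/dθ| = 10.7/0.044036 = 242.98 rad/s.
N = 60ω/(2π) = 2320.3 rpm.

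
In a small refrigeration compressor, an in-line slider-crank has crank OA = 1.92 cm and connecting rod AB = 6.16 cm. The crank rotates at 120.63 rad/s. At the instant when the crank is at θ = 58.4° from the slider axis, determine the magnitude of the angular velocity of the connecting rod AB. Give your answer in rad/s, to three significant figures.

ω = 120.6 rad/s
The rod makes angle φ with the slider axis where L sinφ = r sinθ; differentiating, L cosφ·φ̇ = r ω cosθ.
L cosφ = √(L² − r² sin²θ) = 0.05939 m.
|ω_rod| = r ω |cosθ| / √(L² − r² sin²θ) = 0.0192·120.6·0.52399/0.05939 = 20.435 rad/s.

20.4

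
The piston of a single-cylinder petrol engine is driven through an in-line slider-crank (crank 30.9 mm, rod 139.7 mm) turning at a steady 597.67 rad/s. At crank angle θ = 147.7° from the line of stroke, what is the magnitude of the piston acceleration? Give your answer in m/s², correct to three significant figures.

8250

ω = 597.7 rad/s
x(θ) = r cosθ + √(L² − r² sin²θ); with ω constant, a = ω²·d²x/dθ².
d²x/dθ² = −r cosθ − r²(cos2θ)/√u − r⁴ sin²2θ/(4u^{3/2}),  u = L² − r² sin²θ = 0.0192435 m².
Substituting r = 0.0309 m, L = 0.1397 m, θ = 147.7°: d²x/dθ² = +0.023097 m.
a = ω²·d²x/dθ² = (597.7)²·(+0.023097) = +8250.3 m/s²;  |a| = 8250.3 m/s².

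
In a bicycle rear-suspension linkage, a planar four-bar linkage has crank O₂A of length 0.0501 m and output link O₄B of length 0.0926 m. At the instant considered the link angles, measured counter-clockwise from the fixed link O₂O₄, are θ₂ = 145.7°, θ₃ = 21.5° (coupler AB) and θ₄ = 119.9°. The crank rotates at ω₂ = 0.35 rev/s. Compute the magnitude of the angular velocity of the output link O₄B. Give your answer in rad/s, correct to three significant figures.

0.995

ω₂ = 2.199 rad/s (from 0.35 rev/s).
Differentiating the loop-closure r₂e^{iθ₂}+r₃e^{iθ₃}=r₁+r₄e^{iθ₄} gives r₂ω₂e^{iθ₂}+r₃ω₃e^{iθ₃}=r₄ω₄e^{iθ₄}.
Eliminating the other unknown: ω₄ = r₂ω₂ sin(θ₂−θ₃) / [r₄ sin(θ₄−θ₃)].
Numerator sine = +0.82708; denominator sine = +0.98927.
Result = 0.0501·2.199·(+0.82708) / (0.0926·(+0.98927)) = +0.99473 rad/s; magnitude 0.99473 rad/s.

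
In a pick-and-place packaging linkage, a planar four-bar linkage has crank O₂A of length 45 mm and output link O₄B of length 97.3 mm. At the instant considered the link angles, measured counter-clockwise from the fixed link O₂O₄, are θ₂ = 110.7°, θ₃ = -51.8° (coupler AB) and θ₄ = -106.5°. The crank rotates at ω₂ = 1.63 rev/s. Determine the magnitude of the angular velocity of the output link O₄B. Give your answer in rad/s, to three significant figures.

1.75

ω₂ = 10.24 rad/s (from 1.63 rev/s).
Differentiating the loop-closure r₂e^{iθ₂}+r₃e^{iθ₃}=r₁+r₄e^{iθ₄} gives r₂ω₂e^{iθ₂}+r₃ω₃e^{iθ₃}=r₄ω₄e^{iθ₄}.
Eliminating the other unknown: ω₄ = r₂ω₂ sin(θ₂−θ₃) / [r₄ sin(θ₄−θ₃)].
Numerator sine = +0.30071; denominator sine = -0.81614.
Result = 0.045·10.24·(+0.30071) / (0.0973·(-0.81614)) = -1.7452 rad/s; magnitude 1.7452 rad/s.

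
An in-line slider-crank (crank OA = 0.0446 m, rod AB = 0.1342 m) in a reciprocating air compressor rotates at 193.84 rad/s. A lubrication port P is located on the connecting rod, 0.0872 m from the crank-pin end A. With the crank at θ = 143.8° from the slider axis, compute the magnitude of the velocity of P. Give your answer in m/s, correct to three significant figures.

ω = 193.8 rad/s.  Crank-pin speed |V_A| = rω = 8.6453 m/s, perpendicular to OA.
Rod angle: sinφ = −(r/L) sinθ ⇒ φ = -11.320°; ω_rod = −rω cosθ/√(L²−r²sin²θ) = +53.016 rad/s.
V_P = V_A + ω_rod × AP, with AP = 0.0872 m along the rod.
Components: V_Px = −rω sinθ − a·ω_rod·sinφ = -4.1985 m/s;  V_Py = rω cosθ + a·ω_rod·cosφ = -2.4433 m/s.
|V_P| = √(V_Px² + V_Py²) = 4.8577 m/s.

4.86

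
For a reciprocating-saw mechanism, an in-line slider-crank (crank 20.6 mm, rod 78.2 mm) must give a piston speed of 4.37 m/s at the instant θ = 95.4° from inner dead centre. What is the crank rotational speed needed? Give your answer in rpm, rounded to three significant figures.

2090

For an in-line slider-crank, |v_piston| = rω|sinθ|·[1 + r cosθ/√(L² − r² sin²θ)].
With r = 0.0206 m, L = 0.0782 m, θ = 95.4°: the bracketed kinematic factor |dx/dθ| = 0.019982 m.
ω = v/|dx/dθ| = 4.37/0.019982 = 218.7 rad/s.
N = 60ω/(2π) = 2088.4 rpm.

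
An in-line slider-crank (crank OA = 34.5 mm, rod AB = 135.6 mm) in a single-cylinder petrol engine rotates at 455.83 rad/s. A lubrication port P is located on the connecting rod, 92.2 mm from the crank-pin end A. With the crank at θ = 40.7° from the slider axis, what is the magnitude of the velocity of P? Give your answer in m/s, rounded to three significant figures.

12.2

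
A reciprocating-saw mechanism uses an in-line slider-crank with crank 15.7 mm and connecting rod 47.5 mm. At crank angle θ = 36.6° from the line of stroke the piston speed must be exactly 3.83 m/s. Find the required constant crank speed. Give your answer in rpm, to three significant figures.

3070

For an in-line slider-crank, |v_piston| = rω|sinθ|·[1 + r cosθ/√(L² − r² sin²θ)].
With r = 0.0157 m, L = 0.0475 m, θ = 36.6°: the bracketed kinematic factor |dx/dθ| = 0.011894 m.
ω = v/|dx/dθ| = 3.83/0.011894 = 322 rad/s.
N = 60ω/(2π) = 3074.9 rpm.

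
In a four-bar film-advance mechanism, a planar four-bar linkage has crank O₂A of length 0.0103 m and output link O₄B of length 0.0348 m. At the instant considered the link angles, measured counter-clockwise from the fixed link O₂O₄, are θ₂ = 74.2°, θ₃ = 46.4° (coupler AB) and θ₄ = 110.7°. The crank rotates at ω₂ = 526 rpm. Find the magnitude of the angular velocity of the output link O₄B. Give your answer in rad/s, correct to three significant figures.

8.44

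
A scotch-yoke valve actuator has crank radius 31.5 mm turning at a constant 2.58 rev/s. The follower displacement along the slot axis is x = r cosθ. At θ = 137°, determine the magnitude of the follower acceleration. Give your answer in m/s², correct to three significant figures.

6.05

ω = 16.21 rad/s (from 2.58 rev/s).
x = r cosθ ⇒ ẍ = −rω² cosθ (ω constant).
|a| = rω²|cosθ| = 0.0315·(16.21)²·|cos 137°| = 6.0539 m/s².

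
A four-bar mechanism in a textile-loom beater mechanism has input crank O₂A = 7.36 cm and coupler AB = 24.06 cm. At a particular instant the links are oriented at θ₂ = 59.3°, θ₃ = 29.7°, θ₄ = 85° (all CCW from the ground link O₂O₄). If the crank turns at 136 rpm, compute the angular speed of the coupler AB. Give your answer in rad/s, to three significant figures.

2.30

ω₂ = 14.24 rad/s (from 136 rpm).
Differentiating the loop-closure r₂e^{iθ₂}+r₃e^{iθ₃}=r₁+r₄e^{iθ₄} gives r₂ω₂e^{iθ₂}+r₃ω₃e^{iθ₃}=r₄ω₄e^{iθ₄}.
Eliminating the other unknown: ω₃ = r₂ω₂ sin(θ₄−θ₂) / [r₃ sin(θ₃−θ₄)].
Numerator sine = +0.43366; denominator sine = -0.82214.
Result = 0.0736·14.24·(+0.43366) / (0.2406·(-0.82214)) = -2.298 rad/s; magnitude 2.298 rad/s.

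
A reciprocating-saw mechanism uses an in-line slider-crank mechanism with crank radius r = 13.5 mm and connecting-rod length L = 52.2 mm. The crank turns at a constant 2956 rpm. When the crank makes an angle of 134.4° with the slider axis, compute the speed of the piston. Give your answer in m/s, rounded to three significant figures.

2.44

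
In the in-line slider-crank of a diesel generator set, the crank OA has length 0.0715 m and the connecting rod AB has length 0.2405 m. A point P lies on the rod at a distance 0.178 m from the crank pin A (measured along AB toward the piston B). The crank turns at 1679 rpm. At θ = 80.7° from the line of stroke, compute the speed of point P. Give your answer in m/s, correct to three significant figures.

12.9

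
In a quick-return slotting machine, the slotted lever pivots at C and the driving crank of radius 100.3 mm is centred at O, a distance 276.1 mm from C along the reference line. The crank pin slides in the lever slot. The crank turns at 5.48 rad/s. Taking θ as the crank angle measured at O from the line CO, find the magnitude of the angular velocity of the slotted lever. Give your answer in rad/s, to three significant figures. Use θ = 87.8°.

0.689

ω = 5.48 rad/s
Crank pin A relative to C: A = (d + r cosθ, r sinθ); lever angle φ = atan2(r sinθ, d + r cosθ).
Differentiating tanφ: φ̇ = rω(d cosθ + r)/(d² + r² + 2dr cosθ).
d² + r² + 2dr cosθ = |CA|² = 0.0884174 m²;  d cosθ + r = +0.1109 m.
|ω_lever| = |0.1003·5.48·+0.1109| / 0.0884174 = 0.6894 rad/s.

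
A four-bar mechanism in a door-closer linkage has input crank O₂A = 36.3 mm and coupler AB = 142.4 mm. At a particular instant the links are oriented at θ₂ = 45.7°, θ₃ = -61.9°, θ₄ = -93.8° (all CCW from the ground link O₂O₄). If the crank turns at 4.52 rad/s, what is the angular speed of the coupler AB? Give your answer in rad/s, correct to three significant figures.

ω₂ = 4.52 rad/s
Differentiating the loop-closure r₂e^{iθ₂}+r₃e^{iθ₃}=r₁+r₄e^{iθ₄} gives r₂ω₂e^{iθ₂}+r₃ω₃e^{iθ₃}=r₄ω₄e^{iθ₄}.
Eliminating the other unknown: ω₃ = r₂ω₂ sin(θ₄−θ₂) / [r₃ sin(θ₃−θ₄)].
Numerator sine = -0.64945; denominator sine = +0.52844.
Result = 0.0363·4.52·(-0.64945) / (0.1424·(+0.52844)) = -1.4161 rad/s; magnitude 1.4161 rad/s.

1.42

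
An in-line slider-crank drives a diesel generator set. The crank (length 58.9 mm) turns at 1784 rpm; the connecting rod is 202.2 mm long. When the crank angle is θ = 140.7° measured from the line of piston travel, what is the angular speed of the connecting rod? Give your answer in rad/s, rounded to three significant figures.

42.8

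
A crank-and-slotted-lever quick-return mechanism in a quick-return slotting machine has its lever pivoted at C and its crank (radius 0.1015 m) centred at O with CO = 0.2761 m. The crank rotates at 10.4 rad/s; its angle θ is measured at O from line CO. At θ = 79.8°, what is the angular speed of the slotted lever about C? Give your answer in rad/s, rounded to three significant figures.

ω = 10.4 rad/s
Crank pin A relative to C: A = (d + r cosθ, r sinθ); lever angle φ = atan2(r sinθ, d + r cosθ).
Differentiating tanφ: φ̇ = rω(d cosθ + r)/(d² + r² + 2dr cosθ).
d² + r² + 2dr cosθ = |CA|² = 0.0964588 m²;  d cosθ + r = +0.15039 m.
|ω_lever| = |0.1015·10.4·+0.15039| / 0.0964588 = 1.6458 rad/s.

1.65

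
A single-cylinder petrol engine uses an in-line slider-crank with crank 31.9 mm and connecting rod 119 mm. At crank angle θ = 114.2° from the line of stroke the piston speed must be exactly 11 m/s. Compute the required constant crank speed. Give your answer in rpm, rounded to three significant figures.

4070

For an in-line slider-crank, |v_piston| = rω|sinθ|·[1 + r cosθ/√(L² − r² sin²θ)].
With r = 0.0319 m, L = 0.119 m, θ = 114.2°: the bracketed kinematic factor |dx/dθ| = 0.025799 m.
ω = v/|dx/dθ| = 11/0.025799 = 426.37 rad/s.
N = 60ω/(2π) = 4071.5 rpm.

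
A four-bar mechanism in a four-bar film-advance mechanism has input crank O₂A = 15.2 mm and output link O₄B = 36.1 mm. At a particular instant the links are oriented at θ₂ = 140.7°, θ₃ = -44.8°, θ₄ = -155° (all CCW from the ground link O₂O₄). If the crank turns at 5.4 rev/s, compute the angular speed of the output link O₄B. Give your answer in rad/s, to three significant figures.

ω₂ = 33.93 rad/s (from 5.4 rev/s).
Differentiating the loop-closure r₂e^{iθ₂}+r₃e^{iθ₃}=r₁+r₄e^{iθ₄} gives r₂ω₂e^{iθ₂}+r₃ω₃e^{iθ₃}=r₄ω₄e^{iθ₄}.
Eliminating the other unknown: ω₄ = r₂ω₂ sin(θ₂−θ₃) / [r₄ sin(θ₄−θ₃)].
Numerator sine = -0.09585; denominator sine = -0.93849.
Result = 0.0152·33.93·(-0.09585) / (0.0361·(-0.93849)) = +1.459 rad/s; magnitude 1.459 rad/s.

1.46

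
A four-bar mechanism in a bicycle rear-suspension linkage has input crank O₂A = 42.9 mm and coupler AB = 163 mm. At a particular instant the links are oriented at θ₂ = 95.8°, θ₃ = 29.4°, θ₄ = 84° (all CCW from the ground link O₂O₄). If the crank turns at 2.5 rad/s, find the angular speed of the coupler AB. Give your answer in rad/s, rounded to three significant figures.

ω₂ = 2.5 rad/s
Differentiating the loop-closure r₂e^{iθ₂}+r₃e^{iθ₃}=r₁+r₄e^{iθ₄} gives r₂ω₂e^{iθ₂}+r₃ω₃e^{iθ₃}=r₄ω₄e^{iθ₄}.
Eliminating the other unknown: ω₃ = r₂ω₂ sin(θ₄−θ₂) / [r₃ sin(θ₃−θ₄)].
Numerator sine = -0.20450; denominator sine = -0.81513.
Result = 0.0429·2.5·(-0.20450) / (0.163·(-0.81513)) = +0.16507 rad/s; magnitude 0.16507 rad/s.

0.165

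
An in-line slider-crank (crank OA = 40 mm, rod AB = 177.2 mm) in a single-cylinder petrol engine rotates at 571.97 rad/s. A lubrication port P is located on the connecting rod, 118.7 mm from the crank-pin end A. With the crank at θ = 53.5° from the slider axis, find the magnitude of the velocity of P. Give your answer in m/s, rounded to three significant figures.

20.6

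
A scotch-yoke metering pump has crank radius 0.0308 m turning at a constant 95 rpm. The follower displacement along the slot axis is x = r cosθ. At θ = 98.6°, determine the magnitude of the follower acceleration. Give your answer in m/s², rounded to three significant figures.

0.456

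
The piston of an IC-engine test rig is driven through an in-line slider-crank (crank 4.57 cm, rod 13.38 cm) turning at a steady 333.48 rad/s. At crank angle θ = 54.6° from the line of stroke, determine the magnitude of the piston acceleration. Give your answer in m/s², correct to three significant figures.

2400

ω = 333.5 rad/s
x(θ) = r cosθ + √(L² − r² sin²θ); with ω constant, a = ω²·d²x/dθ².
d²x/dθ² = −r cosθ − r²(cos2θ)/√u − r⁴ sin²2θ/(4u^{3/2}),  u = L² − r² sin²θ = 0.0165148 m².
Substituting r = 0.0457 m, L = 0.1338 m, θ = 54.6°: d²x/dθ² = -0.021587 m.
a = ω²·d²x/dθ² = (333.5)²·(-0.021587) = -2400.6 m/s²;  |a| = 2400.6 m/s².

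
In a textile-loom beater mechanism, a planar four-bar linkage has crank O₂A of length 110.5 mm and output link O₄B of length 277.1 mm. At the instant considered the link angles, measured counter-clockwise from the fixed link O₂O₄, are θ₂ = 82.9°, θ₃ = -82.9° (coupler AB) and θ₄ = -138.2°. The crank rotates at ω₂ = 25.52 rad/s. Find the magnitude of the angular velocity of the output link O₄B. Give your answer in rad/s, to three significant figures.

ω₂ = 25.52 rad/s
Differentiating the loop-closure r₂e^{iθ₂}+r₃e^{iθ₃}=r₁+r₄e^{iθ₄} gives r₂ω₂e^{iθ₂}+r₃ω₃e^{iθ₃}=r₄ω₄e^{iθ₄}.
Eliminating the other unknown: ω₄ = r₂ω₂ sin(θ₂−θ₃) / [r₄ sin(θ₄−θ₃)].
Numerator sine = +0.24531; denominator sine = -0.82214.
Result = 0.1105·25.52·(+0.24531) / (0.2771·(-0.82214)) = -3.0365 rad/s; magnitude 3.0365 rad/s.

3.04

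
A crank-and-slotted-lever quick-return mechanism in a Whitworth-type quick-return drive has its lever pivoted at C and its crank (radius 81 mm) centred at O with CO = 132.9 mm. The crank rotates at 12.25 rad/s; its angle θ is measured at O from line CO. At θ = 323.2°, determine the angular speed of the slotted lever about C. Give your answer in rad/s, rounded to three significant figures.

4.49

ω = 12.25 rad/s
Crank pin A relative to C: A = (d + r cosθ, r sinθ); lever angle φ = atan2(r sinθ, d + r cosθ).
Differentiating tanφ: φ̇ = rω(d cosθ + r)/(d² + r² + 2dr cosθ).
d² + r² + 2dr cosθ = |CA|² = 0.041463 m²;  d cosθ + r = +0.18742 m.
|ω_lever| = |0.081·12.25·+0.18742| / 0.041463 = 4.4851 rad/s.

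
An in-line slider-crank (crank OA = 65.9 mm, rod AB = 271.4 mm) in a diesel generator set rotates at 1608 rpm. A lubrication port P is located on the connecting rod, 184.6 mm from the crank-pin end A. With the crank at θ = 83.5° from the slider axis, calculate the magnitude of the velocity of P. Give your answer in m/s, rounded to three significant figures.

11.2

ω = 168.4 rad/s.  Crank-pin speed |V_A| = rω = 11.097 m/s, perpendicular to OA.
Rod angle: sinφ = −(r/L) sinθ ⇒ φ = -13.961°; ω_rod = −rω cosθ/√(L²−r²sin²θ) = -4.7695 rad/s.
V_P = V_A + ω_rod × AP, with AP = 0.1846 m along the rod.
Components: V_Px = −rω sinθ − a·ω_rod·sinφ = -11.238 m/s;  V_Py = rω cosθ + a·ω_rod·cosφ = +0.40176 m/s.
|V_P| = √(V_Px² + V_Py²) = 11.245 m/s.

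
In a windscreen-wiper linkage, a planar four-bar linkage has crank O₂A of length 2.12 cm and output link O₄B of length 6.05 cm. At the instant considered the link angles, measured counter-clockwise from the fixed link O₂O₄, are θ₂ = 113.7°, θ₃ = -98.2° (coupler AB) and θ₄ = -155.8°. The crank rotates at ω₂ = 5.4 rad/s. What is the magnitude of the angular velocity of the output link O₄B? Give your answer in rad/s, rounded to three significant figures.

1.18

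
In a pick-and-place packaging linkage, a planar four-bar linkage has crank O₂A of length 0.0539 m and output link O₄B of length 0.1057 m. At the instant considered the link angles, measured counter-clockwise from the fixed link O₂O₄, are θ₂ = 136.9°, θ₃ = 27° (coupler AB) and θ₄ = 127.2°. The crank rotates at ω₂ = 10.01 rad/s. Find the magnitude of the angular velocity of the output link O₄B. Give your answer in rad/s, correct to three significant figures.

4.88

ω₂ = 10.01 rad/s
Differentiating the loop-closure r₂e^{iθ₂}+r₃e^{iθ₃}=r₁+r₄e^{iθ₄} gives r₂ω₂e^{iθ₂}+r₃ω₃e^{iθ₃}=r₄ω₄e^{iθ₄}.
Eliminating the other unknown: ω₄ = r₂ω₂ sin(θ₂−θ₃) / [r₄ sin(θ₄−θ₃)].
Numerator sine = +0.94029; denominator sine = +0.98420.
Result = 0.0539·10.01·(+0.94029) / (0.1057·(+0.98420)) = +4.8767 rad/s; magnitude 4.8767 rad/s.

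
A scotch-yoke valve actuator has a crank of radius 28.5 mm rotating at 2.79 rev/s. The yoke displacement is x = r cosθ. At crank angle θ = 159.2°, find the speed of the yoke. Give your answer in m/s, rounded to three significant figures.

0.177

ω = 17.53 rad/s (from 2.79 rev/s).
x = r cosθ ⇒ ẋ = −rω sinθ.
|v| = rω|sinθ| = 0.0285·17.53·|sin 159.2°| = 0.17741 m/s.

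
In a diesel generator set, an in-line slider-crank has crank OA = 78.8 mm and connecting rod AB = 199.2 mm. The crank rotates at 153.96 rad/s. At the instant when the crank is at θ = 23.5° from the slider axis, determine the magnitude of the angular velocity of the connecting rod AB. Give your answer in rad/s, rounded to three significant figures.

ω = 154 rad/s
The rod makes angle φ with the slider axis where L sinφ = r sinθ; differentiating, L cosφ·φ̇ = r ω cosθ.
L cosφ = √(L² − r² sin²θ) = 0.19671 m.
|ω_rod| = r ω |cosθ| / √(L² − r² sin²θ) = 0.0788·154·0.91706/0.19671 = 56.561 rad/s.

56.6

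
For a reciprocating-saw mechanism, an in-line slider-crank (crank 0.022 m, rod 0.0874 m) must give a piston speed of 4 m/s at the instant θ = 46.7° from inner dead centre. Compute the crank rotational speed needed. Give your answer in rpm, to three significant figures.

For an in-line slider-crank, |v_piston| = rω|sinθ|·[1 + r cosθ/√(L² − r² sin²θ)].
With r = 0.022 m, L = 0.0874 m, θ = 46.7°: the bracketed kinematic factor |dx/dθ| = 0.018823 m.
ω = v/|dx/dθ| = 4/0.018823 = 212.51 rad/s.
N = 60ω/(2π) = 2029.3 rpm.

2030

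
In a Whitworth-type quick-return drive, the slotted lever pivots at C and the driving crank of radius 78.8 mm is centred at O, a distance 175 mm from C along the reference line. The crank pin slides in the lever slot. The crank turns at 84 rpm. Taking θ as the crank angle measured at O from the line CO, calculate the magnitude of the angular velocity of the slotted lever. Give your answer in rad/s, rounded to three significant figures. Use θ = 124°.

ω = 8.796 rad/s (from 84 rpm).
Crank pin A relative to C: A = (d + r cosθ, r sinθ); lever angle φ = atan2(r sinθ, d + r cosθ).
Differentiating tanφ: φ̇ = rω(d cosθ + r)/(d² + r² + 2dr cosθ).
d² + r² + 2dr cosθ = |CA|² = 0.0214119 m²;  d cosθ + r = -0.019059 m.
|ω_lever| = |0.0788·8.796·-0.019059| / 0.0214119 = 0.61698 rad/s.

0.617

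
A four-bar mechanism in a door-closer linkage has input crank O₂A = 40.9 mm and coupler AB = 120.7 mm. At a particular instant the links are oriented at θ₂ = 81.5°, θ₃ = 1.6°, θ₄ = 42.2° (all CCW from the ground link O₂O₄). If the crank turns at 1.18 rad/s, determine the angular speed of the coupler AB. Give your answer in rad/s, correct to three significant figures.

ω₂ = 1.18 rad/s
Differentiating the loop-closure r₂e^{iθ₂}+r₃e^{iθ₃}=r₁+r₄e^{iθ₄} gives r₂ω₂e^{iθ₂}+r₃ω₃e^{iθ₃}=r₄ω₄e^{iθ₄}.
Eliminating the other unknown: ω₃ = r₂ω₂ sin(θ₄−θ₂) / [r₃ sin(θ₃−θ₄)].
Numerator sine = -0.63338; denominator sine = -0.65077.
Result = 0.0409·1.18·(-0.63338) / (0.1207·(-0.65077)) = +0.38916 rad/s; magnitude 0.38916 rad/s.

0.389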